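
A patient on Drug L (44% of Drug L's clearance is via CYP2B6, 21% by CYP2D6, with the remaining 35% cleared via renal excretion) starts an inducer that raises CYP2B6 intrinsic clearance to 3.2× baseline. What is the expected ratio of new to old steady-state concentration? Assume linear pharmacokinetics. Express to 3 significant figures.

CYP2B6: 0.44 × 3.2 = 1.408
CYP2D6: 0.21 (unchanged)
Other: 0.35 (unchanged)
Relative clearance = 1.408 + 0.21 + 0.35 = 1.968.
Steady-state concentration is inversely proportional to clearance, so the fold-change is 1 / 1.968 = 0.508.

0.508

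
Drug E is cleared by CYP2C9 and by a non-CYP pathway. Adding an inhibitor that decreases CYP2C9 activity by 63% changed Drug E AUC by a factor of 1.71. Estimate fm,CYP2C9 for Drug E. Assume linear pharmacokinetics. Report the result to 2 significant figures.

Let fm be the CYP2C9 fraction. New clearance relative to baseline = fm × 0.37 + (1 − fm).
AUC ratio = 1 / (new CL fraction), so new CL fraction = 1 / 1.71 = 0.5848.
fm × 0.37 + 1 − fm = 0.5848  ⇒  fm × (0.37 − 1) = −0.4152  ⇒  fm = 0.66.

0.66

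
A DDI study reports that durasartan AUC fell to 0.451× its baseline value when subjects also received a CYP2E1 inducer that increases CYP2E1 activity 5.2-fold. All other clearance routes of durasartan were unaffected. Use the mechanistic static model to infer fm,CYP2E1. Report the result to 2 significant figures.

CL'/CL = 1 / 0.451 = 2.217
5.2·fm + (1 − fm) = 2.217
fm = (2.217 − 1) / (5.2 − 1) = 0.29

0.29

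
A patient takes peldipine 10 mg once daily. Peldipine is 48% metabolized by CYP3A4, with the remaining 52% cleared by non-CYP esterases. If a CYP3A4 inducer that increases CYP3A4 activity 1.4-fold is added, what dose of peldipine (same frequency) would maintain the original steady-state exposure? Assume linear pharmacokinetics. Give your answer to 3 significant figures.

The CYP3A4 pathway (48% of clearance) rises to 1.4× activity: 0.48 × 1.4 = 0.672.
The remaining 52% of clearance is unaffected.
CL_new/CL_old = 0.672 + 0.52 = 1.192.
To maintain the same steady-state level, dose must scale with clearance: new dose = 10 × 1.192 = 11.9 mg.

11.9 mg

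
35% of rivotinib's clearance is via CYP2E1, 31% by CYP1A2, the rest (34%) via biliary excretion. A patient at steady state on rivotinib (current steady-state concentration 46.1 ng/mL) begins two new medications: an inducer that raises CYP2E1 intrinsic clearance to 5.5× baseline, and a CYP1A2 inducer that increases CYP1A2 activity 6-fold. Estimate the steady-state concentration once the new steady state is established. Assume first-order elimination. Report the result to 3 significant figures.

11.2 ng/mL

The CYP2E1 pathway (35% of clearance) rises to 5.5× activity: 0.35 × 5.5 = 1.925.
The CYP1A2 pathway (31% of clearance) is boosted to 6× activity: 0.31 × 6 = 1.86.
Non-CYP routes (34%) are unchanged.
New clearance relative to baseline: 1.925 + 1.86 + 0.34 = 4.125.
Dividing the baseline by the relative clearance: 46.1 / 4.125 = 11.2 ng/mL.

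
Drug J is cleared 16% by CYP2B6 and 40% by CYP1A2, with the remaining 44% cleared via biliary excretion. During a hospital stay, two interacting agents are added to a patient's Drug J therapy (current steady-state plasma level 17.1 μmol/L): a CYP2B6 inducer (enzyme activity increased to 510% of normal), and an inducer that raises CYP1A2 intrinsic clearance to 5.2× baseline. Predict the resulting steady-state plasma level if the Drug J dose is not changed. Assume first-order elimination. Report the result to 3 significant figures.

CYP2B6: 0.16 × 5.1 = 0.816
CYP1A2: 0.4 × 5.2 = 2.08
Other: 0.44 (unchanged)
CL_new/CL_old = 0.816 + 2.08 + 0.44 = 3.336.
New steady-state plasma level = 17.1 / 3.336 = 5.13 μmol/L (concentration scales inversely with clearance).

5.13 μmol/L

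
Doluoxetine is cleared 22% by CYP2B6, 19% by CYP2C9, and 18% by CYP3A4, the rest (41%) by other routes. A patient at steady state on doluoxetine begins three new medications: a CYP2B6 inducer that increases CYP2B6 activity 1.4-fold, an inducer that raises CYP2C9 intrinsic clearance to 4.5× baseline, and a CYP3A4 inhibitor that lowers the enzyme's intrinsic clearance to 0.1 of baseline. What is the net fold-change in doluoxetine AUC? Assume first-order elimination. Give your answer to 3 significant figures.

0.629

CYP2B6: 0.22 × 1.4 = 0.308
CYP2C9: 0.19 × 4.5 = 0.855
CYP3A4: 0.18 × 0.1 = 0.018
Other: 0.41 (unchanged)
Relative clearance = 0.308 + 0.855 + 0.018 + 0.41 = 1.591.
Because AUC varies inversely with clearance, the combined effect is 1 / 1.591 = 0.629.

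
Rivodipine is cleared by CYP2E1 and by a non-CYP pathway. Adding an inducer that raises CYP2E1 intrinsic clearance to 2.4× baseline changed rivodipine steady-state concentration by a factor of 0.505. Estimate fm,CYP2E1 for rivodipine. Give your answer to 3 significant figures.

0.700

Let x = fm,CYP2E1. Because steady-state concentration ∝ 1/CL, relative clearance rose to 1/0.505 = 1.98.
Only the CYP2E1 route changed, so 1.98 = x·2.4 + (1 − x), giving x = 0.700.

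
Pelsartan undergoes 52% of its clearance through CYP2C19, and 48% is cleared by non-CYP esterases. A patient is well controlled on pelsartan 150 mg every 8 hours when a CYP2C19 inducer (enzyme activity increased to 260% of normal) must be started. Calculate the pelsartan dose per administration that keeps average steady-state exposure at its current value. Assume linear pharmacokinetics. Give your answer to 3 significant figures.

The CYP2C19 pathway (52% of clearance) is boosted to 2.6× activity: 0.52 × 2.6 = 1.352.
The remaining 48% of clearance is unaffected.
Relative clearance = 1.352 + 0.48 = 1.832.
Css,avg = (dose rate)/CL, so holding Css fixed requires dose ∝ CL: 150 × 1.832 = 275 mg.

275 mg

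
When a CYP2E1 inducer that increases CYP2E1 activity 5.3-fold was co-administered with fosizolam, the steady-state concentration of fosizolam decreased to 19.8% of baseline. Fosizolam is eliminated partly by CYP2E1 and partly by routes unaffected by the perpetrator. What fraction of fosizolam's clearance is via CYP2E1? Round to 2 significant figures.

Let x = fm,CYP2E1. Because steady-state concentration ∝ 1/CL, relative clearance rose to 1/0.198 = 5.051.
Only the CYP2E1 route changed, so 5.051 = x·5.3 + (1 − x), giving x = 0.94.

0.94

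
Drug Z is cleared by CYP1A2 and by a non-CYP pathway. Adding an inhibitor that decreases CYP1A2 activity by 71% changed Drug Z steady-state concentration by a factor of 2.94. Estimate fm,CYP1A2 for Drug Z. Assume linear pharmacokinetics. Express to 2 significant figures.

0.93

Let x = fm,CYP1A2. Because steady-state concentration ∝ 1/CL, relative clearance fell to 1/2.94 = 0.3401.
Only the CYP1A2 route changed, so 0.3401 = x·0.29 + (1 − x), giving x = 0.93.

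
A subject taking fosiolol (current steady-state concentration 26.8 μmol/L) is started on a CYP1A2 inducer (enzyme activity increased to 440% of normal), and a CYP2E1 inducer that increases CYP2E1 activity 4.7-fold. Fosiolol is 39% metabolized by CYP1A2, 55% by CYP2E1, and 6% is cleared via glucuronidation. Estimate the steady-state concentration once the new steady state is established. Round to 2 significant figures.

The CYP1A2 pathway (39% of clearance) rises to 4.4× activity: 0.39 × 4.4 = 1.716.
The CYP2E1 pathway (55% of clearance) is boosted to 4.7× activity: 0.55 × 4.7 = 2.585.
Non-CYP routes (6%) are unchanged.
Relative clearance = 1.716 + 2.585 + 0.06 = 4.361.
Dividing the baseline by the relative clearance: 26.8 / 4.361 = 6.1 μmol/L.

6.1 μmol/L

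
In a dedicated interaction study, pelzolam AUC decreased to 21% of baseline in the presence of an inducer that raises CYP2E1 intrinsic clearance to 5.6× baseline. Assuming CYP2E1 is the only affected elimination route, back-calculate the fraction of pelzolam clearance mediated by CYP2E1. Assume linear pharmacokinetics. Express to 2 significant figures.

0.82

CL'/CL = 1 / 0.210 = 4.762
5.6·fm + (1 − fm) = 4.762
fm = (4.762 − 1) / (5.6 − 1) = 0.82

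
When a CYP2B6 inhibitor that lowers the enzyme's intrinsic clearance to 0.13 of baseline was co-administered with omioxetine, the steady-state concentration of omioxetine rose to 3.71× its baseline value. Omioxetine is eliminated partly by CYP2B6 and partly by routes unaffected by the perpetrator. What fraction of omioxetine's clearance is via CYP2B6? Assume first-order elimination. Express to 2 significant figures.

0.84

Let fm be the CYP2B6 fraction. New clearance relative to baseline = fm × 0.13 + (1 − fm).
Steady-state concentration ratio = 1 / (new CL fraction), so new CL fraction = 1 / 3.71 = 0.2695.
fm × 0.13 + 1 − fm = 0.2695  ⇒  fm × (0.13 − 1) = −0.7305  ⇒  fm = 0.84.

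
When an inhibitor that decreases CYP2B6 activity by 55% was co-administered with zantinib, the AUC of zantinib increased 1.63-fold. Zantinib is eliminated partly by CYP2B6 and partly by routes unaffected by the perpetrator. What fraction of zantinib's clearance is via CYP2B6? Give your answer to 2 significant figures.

0.70

CL'/CL = 1 / 1.63 = 0.6135
0.45·fm + (1 − fm) = 0.6135
fm = (0.6135 − 1) / (0.45 − 1) = 0.70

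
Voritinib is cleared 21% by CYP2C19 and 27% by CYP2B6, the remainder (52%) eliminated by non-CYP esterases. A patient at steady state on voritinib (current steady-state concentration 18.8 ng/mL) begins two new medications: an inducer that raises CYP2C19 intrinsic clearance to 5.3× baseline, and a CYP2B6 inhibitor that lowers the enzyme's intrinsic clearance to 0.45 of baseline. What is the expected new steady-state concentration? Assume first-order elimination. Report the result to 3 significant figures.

CYP2C19: 0.21 × 5.3 = 1.113
CYP2B6: 0.27 × 0.45 = 0.1215
Other: 0.52 (unchanged)
New clearance relative to baseline: 1.113 + 0.1215 + 0.52 = 1.7545.
New steady-state concentration = 18.8 / 1.7545 = 10.7 ng/mL (concentration scales inversely with clearance).

10.7 ng/mL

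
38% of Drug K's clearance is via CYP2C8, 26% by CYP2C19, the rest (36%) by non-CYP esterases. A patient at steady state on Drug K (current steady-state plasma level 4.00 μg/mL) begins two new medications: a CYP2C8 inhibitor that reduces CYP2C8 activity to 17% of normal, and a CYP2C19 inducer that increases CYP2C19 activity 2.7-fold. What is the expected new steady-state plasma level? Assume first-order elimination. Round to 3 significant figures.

3.55 μg/mL

CYP2C8: 0.38 × 0.17 = 0.0646
CYP2C19: 0.26 × 2.7 = 0.702
Other: 0.36 (unchanged)
Relative clearance = 0.0646 + 0.702 + 0.36 = 1.1266.
New steady-state plasma level = 4.00 / 1.1266 = 3.55 μg/mL (concentration scales inversely with clearance).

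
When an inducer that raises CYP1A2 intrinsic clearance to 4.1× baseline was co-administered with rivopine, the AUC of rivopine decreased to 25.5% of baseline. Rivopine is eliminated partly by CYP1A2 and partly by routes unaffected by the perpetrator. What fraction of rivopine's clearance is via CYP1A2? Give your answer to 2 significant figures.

0.94

CL'/CL = 1 / 0.255 = 3.922
4.1·fm + (1 − fm) = 3.922
fm = (3.922 − 1) / (4.1 − 1) = 0.94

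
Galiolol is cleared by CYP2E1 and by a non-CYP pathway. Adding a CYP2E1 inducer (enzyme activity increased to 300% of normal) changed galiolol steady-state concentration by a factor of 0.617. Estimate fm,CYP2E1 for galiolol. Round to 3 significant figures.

0.310

Write x for the fraction cleared via CYP2E1. The observed steady-state concentration change means clearance rose to 1/0.617 = 1.621 of baseline.
Setting x·3 + (1 − x) = 1.621 and solving: x = (1.621 − 1)/(3 − 1) = 0.310.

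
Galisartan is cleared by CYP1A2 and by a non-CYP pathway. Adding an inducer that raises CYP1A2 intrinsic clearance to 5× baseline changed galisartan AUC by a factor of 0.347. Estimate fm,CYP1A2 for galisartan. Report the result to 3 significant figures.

Let x = fm,CYP1A2. Because AUC ∝ 1/CL, relative clearance rose to 1/0.347 = 2.882.
Only the CYP1A2 route changed, so 2.882 = x·5 + (1 − x), giving x = 0.470.

0.470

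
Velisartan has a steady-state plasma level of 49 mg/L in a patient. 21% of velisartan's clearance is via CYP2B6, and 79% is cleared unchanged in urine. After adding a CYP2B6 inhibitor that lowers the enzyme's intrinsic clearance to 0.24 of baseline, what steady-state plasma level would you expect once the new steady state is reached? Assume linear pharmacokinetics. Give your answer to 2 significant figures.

CYP2B6: 0.21 × 0.24 = 0.0504
Other: 0.79 (unchanged)
New clearance relative to baseline: 0.0504 + 0.79 = 0.8404.
Steady-state plasma level ∝ 1/CL, so new value = 49 / 0.8404 = 58 mg/L.

58 mg/L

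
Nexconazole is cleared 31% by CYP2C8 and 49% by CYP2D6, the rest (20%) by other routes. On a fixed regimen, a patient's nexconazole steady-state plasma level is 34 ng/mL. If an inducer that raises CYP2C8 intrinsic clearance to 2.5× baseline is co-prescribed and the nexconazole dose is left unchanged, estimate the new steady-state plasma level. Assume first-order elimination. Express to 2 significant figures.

23 ng/mL

The CYP2C8 pathway (31% of clearance) is boosted to 2.5× activity: 0.31 × 2.5 = 0.775.
CYP2D6 (49%) and the residual 20% are unaffected.
New clearance relative to baseline: 0.775 + 0.49 + 0.2 = 1.465.
With dosing unchanged, steady-state plasma level scales as 1/CL: 34 / 1.465 = 23 ng/mL.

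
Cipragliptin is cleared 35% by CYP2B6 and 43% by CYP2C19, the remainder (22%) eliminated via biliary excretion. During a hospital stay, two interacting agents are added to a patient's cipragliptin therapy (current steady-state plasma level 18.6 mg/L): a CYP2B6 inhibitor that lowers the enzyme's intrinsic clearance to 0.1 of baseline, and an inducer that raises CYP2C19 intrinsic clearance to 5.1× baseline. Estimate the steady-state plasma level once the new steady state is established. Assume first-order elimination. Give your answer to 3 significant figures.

7.60 mg/L

The CYP2B6 pathway (35% of clearance) falls to 0.1× activity: 0.35 × 0.1 = 0.035.
The CYP2C19 pathway (43% of clearance) rises to 5.1× activity: 0.43 × 5.1 = 2.193.
The remaining 22% of clearance is unaffected.
CL_new/CL_old = 0.035 + 2.193 + 0.22 = 2.448.
Dividing the baseline by the relative clearance: 18.6 / 2.448 = 7.60 mg/L.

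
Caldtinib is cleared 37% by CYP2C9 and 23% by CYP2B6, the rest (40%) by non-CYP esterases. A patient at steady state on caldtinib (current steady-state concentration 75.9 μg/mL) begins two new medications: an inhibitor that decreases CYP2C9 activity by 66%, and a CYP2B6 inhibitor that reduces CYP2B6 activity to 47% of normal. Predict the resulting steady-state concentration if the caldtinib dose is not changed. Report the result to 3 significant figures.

120 μg/mL

CYP2C9: 0.37 × 0.34 = 0.1258
CYP2B6: 0.23 × 0.47 = 0.1081
Other: 0.4 (unchanged)
CL_new/CL_old = 0.1258 + 0.1081 + 0.4 = 0.6339.
Steady-state concentration ∝ 1/CL: new value = 75.9 / 0.6339 = 120 μg/mL.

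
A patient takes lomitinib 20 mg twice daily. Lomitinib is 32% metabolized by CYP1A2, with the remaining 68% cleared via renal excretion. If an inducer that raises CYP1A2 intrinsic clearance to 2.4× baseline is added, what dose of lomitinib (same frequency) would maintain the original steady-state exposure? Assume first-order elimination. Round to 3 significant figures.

CYP1A2: 0.32 × 2.4 = 0.768
Other: 0.68 (unchanged)
New clearance relative to baseline: 0.768 + 0.68 = 1.448.
To maintain the same steady-state level, dose must scale with clearance: new dose = 20 × 1.448 = 29.0 mg.

29.0 mg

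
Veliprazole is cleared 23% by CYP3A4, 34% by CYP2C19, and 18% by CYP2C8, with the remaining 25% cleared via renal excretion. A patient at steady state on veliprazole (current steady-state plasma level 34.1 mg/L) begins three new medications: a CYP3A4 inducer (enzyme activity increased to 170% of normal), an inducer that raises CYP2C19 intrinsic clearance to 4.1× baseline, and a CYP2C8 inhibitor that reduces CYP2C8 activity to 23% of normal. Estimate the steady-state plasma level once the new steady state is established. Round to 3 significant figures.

16.4 mg/L

CYP3A4: 0.23 × 1.7 = 0.391
CYP2C19: 0.34 × 4.1 = 1.394
CYP2C8: 0.18 × 0.23 = 0.0414
Other: 0.25 (unchanged)
Relative clearance = 0.391 + 1.394 + 0.0414 + 0.25 = 2.0764.
New steady-state plasma level = 34.1 / 2.0764 = 16.4 mg/L (concentration scales inversely with clearance).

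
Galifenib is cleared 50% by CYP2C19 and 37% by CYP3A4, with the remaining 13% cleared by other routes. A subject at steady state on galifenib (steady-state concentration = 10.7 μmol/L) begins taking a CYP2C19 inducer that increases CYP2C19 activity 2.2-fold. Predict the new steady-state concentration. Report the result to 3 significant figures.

The CYP2C19 pathway (50% of clearance) is boosted to 2.2× activity: 0.5 × 2.2 = 1.1.
CYP3A4 (37%) and the residual 13% are unaffected.
New clearance relative to baseline: 1.1 + 0.37 + 0.13 = 1.6.
With dosing unchanged, steady-state concentration scales as 1/CL: 10.7 / 1.6 = 6.69 μmol/L.

6.69 μmol/L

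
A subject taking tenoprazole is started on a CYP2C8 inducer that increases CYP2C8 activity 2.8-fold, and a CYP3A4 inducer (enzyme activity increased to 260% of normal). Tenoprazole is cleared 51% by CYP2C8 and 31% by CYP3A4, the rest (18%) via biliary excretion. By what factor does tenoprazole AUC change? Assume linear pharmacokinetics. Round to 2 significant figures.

0.41

CYP2C8: 0.51 × 2.8 = 1.428
CYP3A4: 0.31 × 2.6 = 0.806
Other: 0.18 (unchanged)
New clearance relative to baseline: 1.428 + 0.806 + 0.18 = 2.414.
Because AUC varies inversely with clearance, the combined effect is 1 / 2.414 = 0.41.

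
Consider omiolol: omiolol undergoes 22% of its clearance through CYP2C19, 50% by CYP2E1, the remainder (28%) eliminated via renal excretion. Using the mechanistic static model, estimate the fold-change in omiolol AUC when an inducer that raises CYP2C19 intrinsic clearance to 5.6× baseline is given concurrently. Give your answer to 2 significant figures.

The CYP2C19 pathway (22% of clearance) is boosted to 5.6× activity: 0.22 × 5.6 = 1.232.
CYP2E1 (50%) and the residual 28% are unaffected.
CL_new/CL_old = 1.232 + 0.5 + 0.28 = 2.012.
Since AUC ∝ 1/CL, the ratio is 1 / 2.012 = 0.50.

0.50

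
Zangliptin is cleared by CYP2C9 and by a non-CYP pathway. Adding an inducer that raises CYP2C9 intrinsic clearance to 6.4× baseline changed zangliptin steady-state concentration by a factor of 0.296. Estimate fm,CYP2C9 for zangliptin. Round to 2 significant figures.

0.44

Call the CYP2C9 fraction fm. After the interaction, CL_new/CL_old = fm × 6.4 + (1 − fm).
Steady-state concentration ratio = 1 / (new CL fraction), so new CL fraction = 1 / 0.296 = 3.378.
fm × 6.4 + 1 − fm = 3.378  ⇒  fm × (6.4 − 1) = 2.378  ⇒  fm = 0.44.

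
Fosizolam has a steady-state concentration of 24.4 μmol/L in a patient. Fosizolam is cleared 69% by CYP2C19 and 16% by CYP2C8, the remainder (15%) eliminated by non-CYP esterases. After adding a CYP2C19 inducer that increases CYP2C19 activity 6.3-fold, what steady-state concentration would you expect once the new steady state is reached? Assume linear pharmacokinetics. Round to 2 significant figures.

5.2 μmol/L

The CYP2C19 pathway (69% of clearance) is boosted to 6.3× activity: 0.69 × 6.3 = 4.347.
CYP2C8 (16%) and the residual 15% are unaffected.
CL_new/CL_old = 4.347 + 0.16 + 0.15 = 4.657.
Steady-state concentration ∝ 1/CL, so new value = 24.4 / 4.657 = 5.2 μmol/L.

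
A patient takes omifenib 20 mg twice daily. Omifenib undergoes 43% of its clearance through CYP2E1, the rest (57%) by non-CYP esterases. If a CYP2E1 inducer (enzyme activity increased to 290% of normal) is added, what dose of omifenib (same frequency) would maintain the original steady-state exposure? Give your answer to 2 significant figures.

CYP2E1: 0.43 × 2.9 = 1.247
Other: 0.57 (unchanged)
New clearance relative to baseline: 1.247 + 0.57 = 1.817.
Exposure is unchanged when dose changes in proportion to clearance. New dose = 20 mg × 1.817 = 36 mg.

36 mg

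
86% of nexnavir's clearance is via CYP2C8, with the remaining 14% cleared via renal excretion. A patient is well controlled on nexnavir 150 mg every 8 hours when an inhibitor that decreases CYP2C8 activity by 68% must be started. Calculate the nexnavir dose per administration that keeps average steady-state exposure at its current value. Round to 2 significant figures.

The CYP2C8 pathway (86% of clearance) is reduced to 0.32× activity: 0.86 × 0.32 = 0.2752.
The remaining 14% of clearance is unaffected.
CL_new/CL_old = 0.2752 + 0.14 = 0.4152.
Exposure is unchanged when dose changes in proportion to clearance. New dose = 150 mg × 0.4152 = 62 mg.

62 mg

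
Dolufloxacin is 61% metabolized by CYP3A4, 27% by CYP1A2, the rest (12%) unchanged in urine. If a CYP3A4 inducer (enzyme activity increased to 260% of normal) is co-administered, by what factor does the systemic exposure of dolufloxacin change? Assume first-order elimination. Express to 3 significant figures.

0.506

The CYP3A4 pathway (61% of clearance) increases to 2.6× activity: 0.61 × 2.6 = 1.586.
CYP1A2 (27%) and the residual 12% are unaffected.
CL_new/CL_old = 1.586 + 0.27 + 0.12 = 1.976.
Since systemic exposure ∝ 1/CL, the ratio is 1 / 1.976 = 0.506.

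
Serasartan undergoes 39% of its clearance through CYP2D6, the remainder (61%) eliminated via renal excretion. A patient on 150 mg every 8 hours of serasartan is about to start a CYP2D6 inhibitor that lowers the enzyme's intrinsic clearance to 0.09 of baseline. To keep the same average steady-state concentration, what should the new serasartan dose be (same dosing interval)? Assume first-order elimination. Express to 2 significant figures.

The CYP2D6 pathway (39% of clearance) falls to 0.09× activity: 0.39 × 0.09 = 0.0351.
Non-CYP routes (61%) are unchanged.
New clearance relative to baseline: 0.0351 + 0.61 = 0.6451.
To maintain the same steady-state level, dose must scale with clearance: new dose = 150 × 0.6451 = 97 mg.

97 mg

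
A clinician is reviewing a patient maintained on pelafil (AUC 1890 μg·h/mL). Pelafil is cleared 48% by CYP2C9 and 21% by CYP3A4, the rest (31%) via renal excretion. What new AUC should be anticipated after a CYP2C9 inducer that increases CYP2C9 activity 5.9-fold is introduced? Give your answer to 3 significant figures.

The CYP2C9 pathway (48% of clearance) rises to 5.9× activity: 0.48 × 5.9 = 2.832.
CYP3A4 (21%) and the residual 31% are unaffected.
CL_new/CL_old = 2.832 + 0.21 + 0.31 = 3.352.
AUC ∝ 1/CL, so new value = 1890 / 3.352 = 564 μg·h/mL.

564 μg·h/mL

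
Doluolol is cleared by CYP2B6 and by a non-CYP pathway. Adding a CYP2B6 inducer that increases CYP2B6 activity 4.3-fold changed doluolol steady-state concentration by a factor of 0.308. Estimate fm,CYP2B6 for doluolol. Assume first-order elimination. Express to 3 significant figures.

Let x = fm,CYP2B6. Because steady-state concentration ∝ 1/CL, relative clearance rose to 1/0.308 = 3.247.
Only the CYP2B6 route changed, so 3.247 = x·4.3 + (1 − x), giving x = 0.681.

0.681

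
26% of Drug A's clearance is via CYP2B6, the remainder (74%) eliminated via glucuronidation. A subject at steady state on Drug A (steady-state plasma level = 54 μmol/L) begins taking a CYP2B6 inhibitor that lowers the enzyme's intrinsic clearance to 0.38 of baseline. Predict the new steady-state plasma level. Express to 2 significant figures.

CYP2B6: 0.26 × 0.38 = 0.0988
Other: 0.74 (unchanged)
CL_new/CL_old = 0.0988 + 0.74 = 0.8388.
With dosing unchanged, steady-state plasma level scales as 1/CL: 54 / 0.8388 = 64 μmol/L.

64 μmol/L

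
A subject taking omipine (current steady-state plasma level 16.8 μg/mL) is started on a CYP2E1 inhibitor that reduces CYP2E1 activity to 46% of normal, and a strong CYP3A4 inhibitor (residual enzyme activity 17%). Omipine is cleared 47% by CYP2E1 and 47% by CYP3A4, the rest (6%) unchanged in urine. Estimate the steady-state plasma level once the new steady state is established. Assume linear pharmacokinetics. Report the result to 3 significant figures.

The CYP2E1 pathway (47% of clearance) is reduced to 0.46× activity: 0.47 × 0.46 = 0.2162.
The CYP3A4 pathway (47% of clearance) drops to 0.17× activity: 0.47 × 0.17 = 0.0799.
The remaining 6% of clearance is unaffected.
CL_new/CL_old = 0.2162 + 0.0799 + 0.06 = 0.3561.
Steady-state plasma level ∝ 1/CL: new value = 16.8 / 0.3561 = 47.2 μg/mL.

47.2 μg/mL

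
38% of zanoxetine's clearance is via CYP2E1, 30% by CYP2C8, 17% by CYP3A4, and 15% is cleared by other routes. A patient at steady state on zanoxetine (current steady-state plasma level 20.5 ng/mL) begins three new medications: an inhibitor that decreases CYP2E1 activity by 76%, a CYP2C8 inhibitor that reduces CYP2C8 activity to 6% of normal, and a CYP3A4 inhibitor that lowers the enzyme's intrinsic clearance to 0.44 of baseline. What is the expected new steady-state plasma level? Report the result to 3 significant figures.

61.4 ng/mL

The CYP2E1 pathway (38% of clearance) falls to 0.24× activity: 0.38 × 0.24 = 0.0912.
The CYP2C8 pathway (30% of clearance) falls to 0.06× activity: 0.3 × 0.06 = 0.018.
The CYP3A4 pathway (17% of clearance) falls to 0.44× activity: 0.17 × 0.44 = 0.0748.
Non-CYP routes (15%) are unchanged.
CL_new/CL_old = 0.0912 + 0.018 + 0.0748 + 0.15 = 0.334.
New steady-state plasma level = 20.5 / 0.334 = 61.4 ng/mL (concentration scales inversely with clearance).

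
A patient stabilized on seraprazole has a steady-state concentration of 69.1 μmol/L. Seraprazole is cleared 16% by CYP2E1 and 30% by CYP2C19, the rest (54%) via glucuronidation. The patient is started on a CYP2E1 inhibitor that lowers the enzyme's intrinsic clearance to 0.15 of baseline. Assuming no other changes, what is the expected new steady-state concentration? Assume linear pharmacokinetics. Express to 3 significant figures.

The CYP2E1 pathway (16% of clearance) falls to 0.15× activity: 0.16 × 0.15 = 0.024.
CYP2C19 (30%) and the residual 54% are unaffected.
CL_new/CL_old = 0.024 + 0.3 + 0.54 = 0.864.
With dosing unchanged, steady-state concentration scales as 1/CL: 69.1 / 0.864 = 80.0 μmol/L.

80.0 μmol/L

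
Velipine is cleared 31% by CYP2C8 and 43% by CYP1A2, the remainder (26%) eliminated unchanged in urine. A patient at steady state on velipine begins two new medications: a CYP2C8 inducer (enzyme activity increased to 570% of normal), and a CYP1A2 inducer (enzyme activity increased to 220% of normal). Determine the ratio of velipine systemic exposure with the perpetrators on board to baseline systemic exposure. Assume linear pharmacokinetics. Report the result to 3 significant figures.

0.336

The CYP2C8 pathway (31% of clearance) is boosted to 5.7× activity: 0.31 × 5.7 = 1.767.
The CYP1A2 pathway (43% of clearance) is boosted to 2.2× activity: 0.43 × 2.2 = 0.946.
Non-CYP routes (26%) are unchanged.
New clearance relative to baseline: 1.767 + 0.946 + 0.26 = 2.973.
Systemic exposure ∝ 1/CL: fold-change = 1 / 2.973 = 0.336.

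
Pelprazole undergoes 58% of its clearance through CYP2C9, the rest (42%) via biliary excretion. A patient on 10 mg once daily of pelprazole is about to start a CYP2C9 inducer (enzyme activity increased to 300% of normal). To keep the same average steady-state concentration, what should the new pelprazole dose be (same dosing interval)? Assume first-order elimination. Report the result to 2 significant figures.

CYP2C9: 0.58 × 3 = 1.74
Other: 0.42 (unchanged)
Relative clearance = 1.74 + 0.42 = 2.16.
Exposure is unchanged when dose changes in proportion to clearance. New dose = 10 mg × 2.16 = 22 mg.

22 mg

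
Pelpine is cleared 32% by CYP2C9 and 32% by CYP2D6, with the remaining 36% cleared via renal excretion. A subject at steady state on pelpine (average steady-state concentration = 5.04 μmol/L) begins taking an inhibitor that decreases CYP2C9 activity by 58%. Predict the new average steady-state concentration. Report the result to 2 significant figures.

6.2 μmol/L

CYP2C9: 0.32 × 0.42 = 0.1344
CYP2D6: 0.32 (unchanged)
Other: 0.36 (unchanged)
Relative clearance = 0.1344 + 0.32 + 0.36 = 0.8144.
Average steady-state concentration ∝ 1/CL, so new value = 5.04 / 0.8144 = 6.2 μmol/L.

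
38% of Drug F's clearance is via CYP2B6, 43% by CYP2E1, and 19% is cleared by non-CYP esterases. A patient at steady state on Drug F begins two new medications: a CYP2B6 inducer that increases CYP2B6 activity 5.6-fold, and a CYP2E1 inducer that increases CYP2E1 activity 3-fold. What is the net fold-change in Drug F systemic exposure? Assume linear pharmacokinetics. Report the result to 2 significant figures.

0.28

CYP2B6: 0.38 × 5.6 = 2.128
CYP2E1: 0.43 × 3 = 1.29
Other: 0.19 (unchanged)
Relative clearance = 2.128 + 1.29 + 0.19 = 3.608.
Net systemic exposure ratio = 1 / 3.608 = 0.28.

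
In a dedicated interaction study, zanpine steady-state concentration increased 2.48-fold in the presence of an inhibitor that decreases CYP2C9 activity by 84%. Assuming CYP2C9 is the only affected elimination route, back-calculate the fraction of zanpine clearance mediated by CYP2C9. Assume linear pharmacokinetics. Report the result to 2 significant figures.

CL'/CL = 1 / 2.48 = 0.4032
0.16·fm + (1 − fm) = 0.4032
fm = (0.4032 − 1) / (0.16 − 1) = 0.71

0.71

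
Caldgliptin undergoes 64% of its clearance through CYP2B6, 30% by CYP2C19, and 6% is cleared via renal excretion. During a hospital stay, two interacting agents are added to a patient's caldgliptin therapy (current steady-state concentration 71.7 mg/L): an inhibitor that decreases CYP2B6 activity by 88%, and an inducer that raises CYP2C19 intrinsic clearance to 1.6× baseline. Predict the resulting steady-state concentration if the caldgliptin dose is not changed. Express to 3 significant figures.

The CYP2B6 pathway (64% of clearance) falls to 0.12× activity: 0.64 × 0.12 = 0.0768.
The CYP2C19 pathway (30% of clearance) increases to 1.6× activity: 0.3 × 1.6 = 0.48.
Non-CYP routes (6%) are unchanged.
CL_new/CL_old = 0.0768 + 0.48 + 0.06 = 0.6168.
Steady-state concentration ∝ 1/CL: new value = 71.7 / 0.6168 = 116 mg/L.

116 mg/L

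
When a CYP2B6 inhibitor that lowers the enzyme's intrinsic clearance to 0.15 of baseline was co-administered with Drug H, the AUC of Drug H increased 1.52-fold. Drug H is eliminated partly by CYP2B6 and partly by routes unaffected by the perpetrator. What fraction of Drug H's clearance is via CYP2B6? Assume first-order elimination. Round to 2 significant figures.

0.40

Let x = fm,CYP2B6. Because AUC ∝ 1/CL, relative clearance fell to 1/1.52 = 0.6579.
Only the CYP2B6 route changed, so 0.6579 = x·0.15 + (1 − x), giving x = 0.40.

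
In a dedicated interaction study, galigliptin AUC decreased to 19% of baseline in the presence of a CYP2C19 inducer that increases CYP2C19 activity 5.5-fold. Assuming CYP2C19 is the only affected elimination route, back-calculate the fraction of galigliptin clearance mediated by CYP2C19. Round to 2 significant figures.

0.95

Let fm be the CYP2C19 fraction. New clearance relative to baseline = fm × 5.5 + (1 − fm).
AUC ratio = 1 / (new CL fraction), so new CL fraction = 1 / 0.190 = 5.263.
fm × 5.5 + 1 − fm = 5.263  ⇒  fm × (5.5 − 1) = 4.263  ⇒  fm = 0.95.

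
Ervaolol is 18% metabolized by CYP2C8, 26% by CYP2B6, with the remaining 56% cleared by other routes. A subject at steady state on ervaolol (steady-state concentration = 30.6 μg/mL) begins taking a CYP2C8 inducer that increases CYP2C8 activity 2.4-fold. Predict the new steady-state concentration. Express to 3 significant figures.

The CYP2C8 pathway (18% of clearance) is boosted to 2.4× activity: 0.18 × 2.4 = 0.432.
CYP2B6 (26%) and the residual 56% are unaffected.
New clearance relative to baseline: 0.432 + 0.26 + 0.56 = 1.252.
Steady-state concentration ∝ 1/CL, so new value = 30.6 / 1.252 = 24.4 μg/mL.

24.4 μg/mL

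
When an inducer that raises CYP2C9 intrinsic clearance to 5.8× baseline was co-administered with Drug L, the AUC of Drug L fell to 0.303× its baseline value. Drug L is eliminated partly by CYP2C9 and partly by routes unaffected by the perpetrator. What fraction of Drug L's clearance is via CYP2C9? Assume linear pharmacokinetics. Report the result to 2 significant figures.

Let x = fm,CYP2C9. Because AUC ∝ 1/CL, relative clearance rose to 1/0.303 = 3.3.
Only the CYP2C9 route changed, so 3.3 = x·5.8 + (1 − x), giving x = 0.48.

0.48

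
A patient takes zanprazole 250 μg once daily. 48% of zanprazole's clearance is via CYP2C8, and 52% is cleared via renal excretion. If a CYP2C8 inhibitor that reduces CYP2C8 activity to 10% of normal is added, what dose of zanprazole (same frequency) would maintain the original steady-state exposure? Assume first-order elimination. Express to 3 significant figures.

142 μg

The CYP2C8 pathway (48% of clearance) drops to 0.1× activity: 0.48 × 0.1 = 0.048.
Non-CYP routes (52%) are unchanged.
New clearance relative to baseline: 0.048 + 0.52 = 0.568.
To maintain the same steady-state level, dose must scale with clearance: new dose = 250 × 0.568 = 142 μg.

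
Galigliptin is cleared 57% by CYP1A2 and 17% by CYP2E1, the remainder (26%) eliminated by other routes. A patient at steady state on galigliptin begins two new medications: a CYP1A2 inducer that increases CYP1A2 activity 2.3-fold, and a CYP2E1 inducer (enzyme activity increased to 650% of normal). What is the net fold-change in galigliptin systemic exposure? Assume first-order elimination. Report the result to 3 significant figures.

CYP1A2: 0.57 × 2.3 = 1.311
CYP2E1: 0.17 × 6.5 = 1.105
Other: 0.26 (unchanged)
CL_new/CL_old = 1.311 + 1.105 + 0.26 = 2.676.
Because systemic exposure varies inversely with clearance, the combined effect is 1 / 2.676 = 0.374.

0.374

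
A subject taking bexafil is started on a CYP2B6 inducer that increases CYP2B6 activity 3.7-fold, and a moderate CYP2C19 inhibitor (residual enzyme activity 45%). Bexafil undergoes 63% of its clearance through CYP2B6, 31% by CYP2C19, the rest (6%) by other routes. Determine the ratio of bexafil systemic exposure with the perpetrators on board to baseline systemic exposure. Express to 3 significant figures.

CYP2B6: 0.63 × 3.7 = 2.331
CYP2C19: 0.31 × 0.45 = 0.1395
Other: 0.06 (unchanged)
New clearance relative to baseline: 2.331 + 0.1395 + 0.06 = 2.5305.
Because systemic exposure varies inversely with clearance, the combined effect is 1 / 2.5305 = 0.395.

0.395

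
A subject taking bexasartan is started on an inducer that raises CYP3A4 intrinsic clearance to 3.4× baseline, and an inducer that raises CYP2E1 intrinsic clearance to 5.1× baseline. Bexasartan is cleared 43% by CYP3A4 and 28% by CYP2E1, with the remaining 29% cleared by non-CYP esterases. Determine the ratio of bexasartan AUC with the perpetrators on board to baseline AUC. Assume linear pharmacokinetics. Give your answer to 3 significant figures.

0.314

The CYP3A4 pathway (43% of clearance) increases to 3.4× activity: 0.43 × 3.4 = 1.462.
The CYP2E1 pathway (28% of clearance) is boosted to 5.1× activity: 0.28 × 5.1 = 1.428.
Non-CYP routes (29%) are unchanged.
CL_new/CL_old = 1.462 + 1.428 + 0.29 = 3.18.
AUC ∝ 1/CL: fold-change = 1 / 3.18 = 0.314.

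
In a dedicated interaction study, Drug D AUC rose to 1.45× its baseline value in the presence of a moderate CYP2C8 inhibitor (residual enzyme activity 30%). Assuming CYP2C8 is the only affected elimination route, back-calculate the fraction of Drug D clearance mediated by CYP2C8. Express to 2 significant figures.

0.44

Call the CYP2C8 fraction fm. After the interaction, CL_new/CL_old = fm × 0.3 + (1 − fm).
AUC ratio = 1 / (new CL fraction), so new CL fraction = 1 / 1.45 = 0.6897.
fm × 0.3 + 1 − fm = 0.6897  ⇒  fm × (0.3 − 1) = −0.3103  ⇒  fm = 0.44.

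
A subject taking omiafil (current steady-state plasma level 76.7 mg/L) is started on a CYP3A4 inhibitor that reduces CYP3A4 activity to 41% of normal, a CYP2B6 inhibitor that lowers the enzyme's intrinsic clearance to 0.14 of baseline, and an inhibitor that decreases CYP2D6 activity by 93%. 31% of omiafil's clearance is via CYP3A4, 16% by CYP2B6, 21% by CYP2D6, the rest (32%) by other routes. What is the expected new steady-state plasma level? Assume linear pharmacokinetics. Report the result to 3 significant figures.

158 mg/L

The CYP3A4 pathway (31% of clearance) drops to 0.41× activity: 0.31 × 0.41 = 0.1271.
The CYP2B6 pathway (16% of clearance) drops to 0.14× activity: 0.16 × 0.14 = 0.0224.
The CYP2D6 pathway (21% of clearance) is reduced to 0.07× activity: 0.21 × 0.07 = 0.0147.
The remaining 32% of clearance is unaffected.
CL_new/CL_old = 0.1271 + 0.0224 + 0.0147 + 0.32 = 0.4842.
Steady-state plasma level ∝ 1/CL: new value = 76.7 / 0.4842 = 158 mg/L.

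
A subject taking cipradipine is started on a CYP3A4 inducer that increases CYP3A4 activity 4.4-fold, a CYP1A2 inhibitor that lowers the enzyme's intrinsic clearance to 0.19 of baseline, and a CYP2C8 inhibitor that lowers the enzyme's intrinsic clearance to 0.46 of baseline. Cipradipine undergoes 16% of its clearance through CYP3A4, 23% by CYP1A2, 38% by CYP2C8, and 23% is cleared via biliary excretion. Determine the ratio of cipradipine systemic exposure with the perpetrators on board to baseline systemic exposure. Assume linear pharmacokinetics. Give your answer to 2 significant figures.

CYP3A4: 0.16 × 4.4 = 0.704
CYP1A2: 0.23 × 0.19 = 0.0437
CYP2C8: 0.38 × 0.46 = 0.1748
Other: 0.23 (unchanged)
Relative clearance = 0.704 + 0.0437 + 0.1748 + 0.23 = 1.1525.
Net systemic exposure ratio = 1 / 1.1525 = 0.87.

0.87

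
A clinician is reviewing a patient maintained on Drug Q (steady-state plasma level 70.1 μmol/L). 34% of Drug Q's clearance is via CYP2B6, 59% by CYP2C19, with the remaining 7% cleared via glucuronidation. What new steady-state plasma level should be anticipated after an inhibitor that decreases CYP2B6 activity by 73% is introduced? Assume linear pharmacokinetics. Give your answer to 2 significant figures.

93 μmol/L

The CYP2B6 pathway (34% of clearance) falls to 0.27× activity: 0.34 × 0.27 = 0.0918.
CYP2C19 (59%) and the residual 7% are unaffected.
Relative clearance = 0.0918 + 0.59 + 0.07 = 0.7518.
New steady-state plasma level = baseline ÷ relative clearance = 70.1 / 0.7518 = 93 μmol/L.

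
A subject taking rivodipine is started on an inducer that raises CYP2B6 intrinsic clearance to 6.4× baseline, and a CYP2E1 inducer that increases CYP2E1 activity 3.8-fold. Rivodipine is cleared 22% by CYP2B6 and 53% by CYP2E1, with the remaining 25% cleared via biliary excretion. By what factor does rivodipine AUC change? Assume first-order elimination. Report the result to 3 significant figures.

CYP2B6: 0.22 × 6.4 = 1.408
CYP2E1: 0.53 × 3.8 = 2.014
Other: 0.25 (unchanged)
CL_new/CL_old = 1.408 + 2.014 + 0.25 = 3.672.
Because AUC varies inversely with clearance, the combined effect is 1 / 3.672 = 0.272.

0.272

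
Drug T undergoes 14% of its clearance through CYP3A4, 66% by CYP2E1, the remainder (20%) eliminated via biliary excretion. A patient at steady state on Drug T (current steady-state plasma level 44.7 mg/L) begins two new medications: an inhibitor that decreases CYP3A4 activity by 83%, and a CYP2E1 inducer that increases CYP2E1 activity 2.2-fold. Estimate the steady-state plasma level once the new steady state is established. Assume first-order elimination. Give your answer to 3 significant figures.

The CYP3A4 pathway (14% of clearance) falls to 0.17× activity: 0.14 × 0.17 = 0.0238.
The CYP2E1 pathway (66% of clearance) is boosted to 2.2× activity: 0.66 × 2.2 = 1.452.
The remaining 20% of clearance is unaffected.
New clearance relative to baseline: 0.0238 + 1.452 + 0.2 = 1.6758.
Dividing the baseline by the relative clearance: 44.7 / 1.6758 = 26.7 mg/L.

26.7 mg/L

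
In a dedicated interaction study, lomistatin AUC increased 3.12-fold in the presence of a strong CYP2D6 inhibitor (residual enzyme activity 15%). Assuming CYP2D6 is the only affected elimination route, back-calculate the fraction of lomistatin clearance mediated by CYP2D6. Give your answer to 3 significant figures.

Call the CYP2D6 fraction fm. After the interaction, CL_new/CL_old = fm × 0.15 + (1 − fm).
AUC ratio = 1 / (new CL fraction), so new CL fraction = 1 / 3.12 = 0.3205.
fm × 0.15 + 1 − fm = 0.3205  ⇒  fm × (0.15 − 1) = −0.6795  ⇒  fm = 0.799.

0.799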